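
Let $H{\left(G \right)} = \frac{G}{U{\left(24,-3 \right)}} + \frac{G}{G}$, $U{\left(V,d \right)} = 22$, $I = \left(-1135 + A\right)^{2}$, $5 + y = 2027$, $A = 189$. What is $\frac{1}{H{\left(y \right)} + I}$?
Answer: $\frac{11}{9845098} \approx 1.1173 \cdot 10^{-6}$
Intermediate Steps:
$y = 2022$ ($y = -5 + 2027 = 2022$)
$I = 894916$ ($I = \left(-1135 + 189\right)^{2} = \left(-946\right)^{2} = 894916$)
$H{\left(G \right)} = 1 + \frac{G}{22}$ ($H{\left(G \right)} = \frac{G}{22} + \frac{G}{G} = G \frac{1}{22} + 1 = \frac{G}{22} + 1 = 1 + \frac{G}{22}$)
$\frac{1}{H{\left(y \right)} + I} = \frac{1}{\left(1 + \frac{1}{22} \cdot 2022\right) + 894916} = \frac{1}{\left(1 + \frac{1011}{11}\right) + 894916} = \frac{1}{\frac{1022}{11} + 894916} = \frac{1}{\frac{9845098}{11}} = \frac{11}{9845098}$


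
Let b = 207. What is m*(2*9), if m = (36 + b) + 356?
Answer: 10782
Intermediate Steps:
m = 599 (m = (36 + 207) + 356 = 243 + 356 = 599)
m*(2*9) = 599*(2*9) = 599*18 = 10782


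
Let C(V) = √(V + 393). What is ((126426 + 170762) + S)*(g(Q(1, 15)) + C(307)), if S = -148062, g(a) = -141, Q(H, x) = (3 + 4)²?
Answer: -21026766 + 1491260*√7 ≈ -1.7081e+7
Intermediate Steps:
Q(H, x) = 49 (Q(H, x) = 7² = 49)
C(V) = √(393 + V)
((126426 + 170762) + S)*(g(Q(1, 15)) + C(307)) = ((126426 + 170762) - 148062)*(-141 + √(393 + 307)) = (297188 - 148062)*(-141 + √700) = 149126*(-141 + 10*√7) = -21026766 + 1491260*√7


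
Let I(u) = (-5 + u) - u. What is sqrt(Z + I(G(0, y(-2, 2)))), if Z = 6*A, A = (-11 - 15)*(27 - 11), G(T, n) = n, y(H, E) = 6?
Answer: I*sqrt(2501) ≈ 50.01*I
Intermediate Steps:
I(u) = -5
A = -416 (A = -26*16 = -416)
Z = -2496 (Z = 6*(-416) = -2496)
sqrt(Z + I(G(0, y(-2, 2)))) = sqrt(-2496 - 5) = sqrt(-2501) = I*sqrt(2501)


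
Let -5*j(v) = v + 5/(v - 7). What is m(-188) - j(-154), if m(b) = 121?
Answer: 72606/805 ≈ 90.194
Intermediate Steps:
j(v) = -1/(-7 + v) - v/5 (j(v) = -(v + 5/(v - 7))/5 = -(v + 5/(-7 + v))/5 = -1/(-7 + v) - v/5)
m(-188) - j(-154) = 121 - (-5 - 1*(-154)² + 7*(-154))/(5*(-7 - 154)) = 121 - (-5 - 1*23716 - 1078)/(5*(-161)) = 121 - (-1)*(-5 - 23716 - 1078)/(5*161) = 121 - (-1)*(-24799)/(5*161) = 121 - 1*24799/805 = 121 - 24799/805 = 72606/805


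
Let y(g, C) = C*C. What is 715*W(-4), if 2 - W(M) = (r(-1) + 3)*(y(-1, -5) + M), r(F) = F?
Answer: -28600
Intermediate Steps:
y(g, C) = C**2
W(M) = -48 - 2*M (W(M) = 2 - (-1 + 3)*((-5)**2 + M) = 2 - 2*(25 + M) = 2 - (50 + 2*M) = 2 + (-50 - 2*M) = -48 - 2*M)
715*W(-4) = 715*(-48 - 2*(-4)) = 715*(-48 + 8) = 715*(-40) = -28600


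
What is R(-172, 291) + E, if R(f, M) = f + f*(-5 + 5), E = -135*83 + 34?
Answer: -11343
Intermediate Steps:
E = -11171 (E = -11205 + 34 = -11171)
R(f, M) = f (R(f, M) = f + f*0 = f + 0 = f)
R(-172, 291) + E = -172 - 11171 = -11343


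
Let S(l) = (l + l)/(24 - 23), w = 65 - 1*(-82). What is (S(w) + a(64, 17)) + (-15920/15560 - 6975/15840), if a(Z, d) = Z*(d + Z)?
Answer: 749891193/136928 ≈ 5476.5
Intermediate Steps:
a(Z, d) = Z*(Z + d)
w = 147 (w = 65 + 82 = 147)
S(l) = 2*l (S(l) = (2*l)/1 = (2*l)*1 = 2*l)
(S(w) + a(64, 17)) + (-15920/15560 - 6975/15840) = (2*147 + 64*(64 + 17)) + (-15920/15560 - 6975/15840) = (294 + 64*81) + (-15920*1/15560 - 6975*1/15840) = (294 + 5184) + (-398/389 - 155/352) = 5478 - 200391/136928 = 749891193/136928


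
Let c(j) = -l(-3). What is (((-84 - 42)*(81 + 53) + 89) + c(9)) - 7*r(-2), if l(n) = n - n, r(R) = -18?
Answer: -16669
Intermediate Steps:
l(n) = 0
c(j) = 0 (c(j) = -1*0 = 0)
(((-84 - 42)*(81 + 53) + 89) + c(9)) - 7*r(-2) = (((-84 - 42)*(81 + 53) + 89) + 0) - 7*(-18) = ((-126*134 + 89) + 0) + 126 = ((-16884 + 89) + 0) + 126 = (-16795 + 0) + 126 = -16795 + 126 = -16669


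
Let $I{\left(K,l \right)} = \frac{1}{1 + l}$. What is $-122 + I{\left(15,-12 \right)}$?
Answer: $- \frac{1343}{11} \approx -122.09$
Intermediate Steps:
$-122 + I{\left(15,-12 \right)} = -122 + \frac{1}{1 - 12} = -122 + \frac{1}{-11} = -122 - \frac{1}{11} = - \frac{1343}{11}$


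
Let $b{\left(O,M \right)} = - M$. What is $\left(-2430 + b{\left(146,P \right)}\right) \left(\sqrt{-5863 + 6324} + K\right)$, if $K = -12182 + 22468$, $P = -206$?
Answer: $-22876064 - 2224 \sqrt{461} \approx -2.2924 \cdot 10^{7}$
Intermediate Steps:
$K = 10286$
$\left(-2430 + b{\left(146,P \right)}\right) \left(\sqrt{-5863 + 6324} + K\right) = \left(-2430 - -206\right) \left(\sqrt{-5863 + 6324} + 10286\right) = \left(-2430 + 206\right) \left(\sqrt{461} + 10286\right) = - 2224 \left(10286 + \sqrt{461}\right) = -22876064 - 2224 \sqrt{461}$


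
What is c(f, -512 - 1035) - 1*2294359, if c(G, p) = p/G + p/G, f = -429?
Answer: -75713609/33 ≈ -2.2944e+6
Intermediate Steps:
c(G, p) = 2*p/G
c(f, -512 - 1035) - 1*2294359 = 2*(-512 - 1035)/(-429) - 1*2294359 = 2*(-1547)*(-1/429) - 2294359 = 238/33 - 2294359 = -75713609/33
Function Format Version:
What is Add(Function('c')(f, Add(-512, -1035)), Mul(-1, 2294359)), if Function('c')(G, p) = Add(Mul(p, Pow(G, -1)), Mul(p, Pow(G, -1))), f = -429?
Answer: Rational(-75713609, 33) ≈ -2.2944e+6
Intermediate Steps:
Function('c')(G, p) = Mul(2, p, Pow(G, -1))
Add(Function('c')(f, Add(-512, -1035)), Mul(-1, 2294359)) = Add(Mul(2, Add(-512, -1035), Pow(-429, -1)), Mul(-1, 2294359)) = Add(Mul(2, -1547, Rational(-1, 429)), -2294359) = Add(Rational(238, 33), -2294359) = Rational(-75713609, 33)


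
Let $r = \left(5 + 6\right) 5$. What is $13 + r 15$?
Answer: $838$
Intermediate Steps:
$r = 55$ ($r = 11 \cdot 5 = 55$)
$13 + r 15 = 13 + 55 \cdot 15 = 13 + 825 = 838$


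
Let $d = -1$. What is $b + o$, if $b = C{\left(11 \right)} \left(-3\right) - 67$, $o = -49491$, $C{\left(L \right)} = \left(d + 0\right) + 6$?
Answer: $-49573$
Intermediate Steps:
$C{\left(L \right)} = 5$ ($C{\left(L \right)} = \left(-1 + 0\right) + 6 = -1 + 6 = 5$)
$b = -82$ ($b = 5 \left(-3\right) - 67 = -15 - 67 = -82$)
$b + o = -82 - 49491 = -49573$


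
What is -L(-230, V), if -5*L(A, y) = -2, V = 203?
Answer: -2/5 ≈ -0.40000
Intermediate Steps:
L(A, y) = 2/5 (L(A, y) = -1/5*(-2) = 2/5)
-L(-230, V) = -1*2/5 = -2/5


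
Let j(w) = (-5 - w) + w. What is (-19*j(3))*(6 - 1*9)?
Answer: -285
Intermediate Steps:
j(w) = -5
(-19*j(3))*(6 - 1*9) = (-19*(-5))*(6 - 1*9) = 95*(6 - 9) = 95*(-3) = -285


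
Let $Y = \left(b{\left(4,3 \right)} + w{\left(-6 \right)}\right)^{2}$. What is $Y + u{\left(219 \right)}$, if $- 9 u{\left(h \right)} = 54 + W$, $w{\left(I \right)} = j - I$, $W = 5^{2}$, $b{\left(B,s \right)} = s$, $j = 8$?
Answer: $\frac{2522}{9} \approx 280.22$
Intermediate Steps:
$W = 25$
$w{\left(I \right)} = 8 - I$
$u{\left(h \right)} = - \frac{79}{9}$ ($u{\left(h \right)} = - \frac{54 + 25}{9} = \left(- \frac{1}{9}\right) 79 = - \frac{79}{9}$)
$Y = 289$ ($Y = \left(3 + \left(8 - -6\right)\right)^{2} = \left(3 + \left(8 + 6\right)\right)^{2} = \left(3 + 14\right)^{2} = 17^{2} = 289$)
$Y + u{\left(219 \right)} = 289 - \frac{79}{9} = \frac{2522}{9}$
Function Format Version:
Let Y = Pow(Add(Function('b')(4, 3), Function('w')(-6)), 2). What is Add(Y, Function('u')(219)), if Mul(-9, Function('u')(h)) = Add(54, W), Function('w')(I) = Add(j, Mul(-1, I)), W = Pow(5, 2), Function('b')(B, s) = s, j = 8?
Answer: Rational(2522, 9) ≈ 280.22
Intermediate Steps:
W = 25
Function('w')(I) = Add(8, Mul(-1, I))
Function('u')(h) = Rational(-79, 9) (Function('u')(h) = Mul(Rational(-1, 9), Add(54, 25)) = Mul(Rational(-1, 9), 79) = Rational(-79, 9))
Y = 289 (Y = Pow(Add(3, Add(8, Mul(-1, -6))), 2) = Pow(Add(3, Add(8, 6)), 2) = Pow(Add(3, 14), 2) = Pow(17, 2) = 289)
Add(Y, Function('u')(219)) = Add(289, Rational(-79, 9)) = Rational(2522, 9)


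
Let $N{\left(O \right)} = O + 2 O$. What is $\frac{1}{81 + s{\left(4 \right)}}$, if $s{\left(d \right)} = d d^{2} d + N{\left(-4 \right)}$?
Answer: $\frac{1}{325} \approx 0.0030769$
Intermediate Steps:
$N{\left(O \right)} = 3 O$
$s{\left(d \right)} = -12 + d^{4}$ ($s{\left(d \right)} = d d^{2} d + 3 \left(-4\right) = d^{3} d - 12 = d^{4} - 12 = -12 + d^{4}$)
$\frac{1}{81 + s{\left(4 \right)}} = \frac{1}{81 - \left(12 - 4^{4}\right)} = \frac{1}{81 + \left(-12 + 256\right)} = \frac{1}{81 + 244} = \frac{1}{325}$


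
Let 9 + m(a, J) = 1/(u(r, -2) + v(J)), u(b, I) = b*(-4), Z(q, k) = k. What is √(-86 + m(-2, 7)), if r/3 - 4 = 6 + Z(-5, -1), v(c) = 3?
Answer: 2*I*√261870/105 ≈ 9.7473*I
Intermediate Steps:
r = 27 (r = 12 + 3*(6 - 1) = 12 + 3*5 = 12 + 15 = 27)
u(b, I) = -4*b
m(a, J) = -946/105 (m(a, J) = -9 + 1/(-4*27 + 3) = -9 + 1/(-108 + 3) = -9 + 1/(-105) = -9 - 1/105 = -946/105)
√(-86 + m(-2, 7)) = √(-86 - 946/105) = √(-9976/105) = 2*I*√261870/105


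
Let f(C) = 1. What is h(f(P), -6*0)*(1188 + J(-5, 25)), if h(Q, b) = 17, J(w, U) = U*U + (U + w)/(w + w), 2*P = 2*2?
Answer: 30787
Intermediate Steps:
P = 2 (P = (2*2)/2 = (½)*4 = 2)
J(w, U) = U² + (U + w)/(2*w) (J(w, U) = U² + (U + w)/((2*w)) = U² + (U + w)*(1/(2*w)) = U² + (U + w)/(2*w))
h(f(P), -6*0)*(1188 + J(-5, 25)) = 17*(1188 + (½ + 25² + (½)*25/(-5))) = 17*(1188 + (½ + 625 + (½)*25*(-⅕))) = 17*(1188 + (½ + 625 - 5/2)) = 17*(1188 + 623) = 17*1811 = 30787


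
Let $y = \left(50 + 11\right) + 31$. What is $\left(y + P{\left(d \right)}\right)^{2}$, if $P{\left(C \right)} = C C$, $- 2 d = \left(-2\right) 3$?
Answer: $10201$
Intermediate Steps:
$d = 3$ ($d = - \frac{\left(-2\right) 3}{2} = \left(- \frac{1}{2}\right) \left(-6\right) = 3$)
$P{\left(C \right)} = C^{2}$
$y = 92$ ($y = 61 + 31 = 92$)
$\left(y + P{\left(d \right)}\right)^{2} = \left(92 + 3^{2}\right)^{2} = \left(92 + 9\right)^{2} = 101^{2} = 10201$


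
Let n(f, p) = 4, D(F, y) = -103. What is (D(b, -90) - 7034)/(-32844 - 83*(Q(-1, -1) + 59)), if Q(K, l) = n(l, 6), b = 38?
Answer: 2379/12691 ≈ 0.18746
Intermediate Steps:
Q(K, l) = 4
(D(b, -90) - 7034)/(-32844 - 83*(Q(-1, -1) + 59)) = (-103 - 7034)/(-32844 - 83*(4 + 59)) = -7137/(-32844 - 83*63) = -7137/(-32844 - 5229) = -7137/(-38073) = -7137*(-1/38073) = 2379/12691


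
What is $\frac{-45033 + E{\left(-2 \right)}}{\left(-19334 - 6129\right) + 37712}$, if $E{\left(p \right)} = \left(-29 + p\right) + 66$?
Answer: $- \frac{44998}{12249} \approx -3.6736$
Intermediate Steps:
$E{\left(p \right)} = 37 + p$
$\frac{-45033 + E{\left(-2 \right)}}{\left(-19334 - 6129\right) + 37712} = \frac{-45033 + \left(37 - 2\right)}{\left(-19334 - 6129\right) + 37712} = \frac{-45033 + 35}{\left(-19334 - 6129\right) + 37712} = - \frac{44998}{-25463 + 37712} = - \frac{44998}{12249}$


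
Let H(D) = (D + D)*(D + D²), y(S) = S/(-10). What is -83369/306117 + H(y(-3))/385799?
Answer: -16081802599811/59049816241500 ≈ -0.27234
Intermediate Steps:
y(S) = -S/10 (y(S) = S*(-⅒) = -S/10)
H(D) = 2*D*(D + D²) (H(D) = (2*D)*(D + D²) = 2*D*(D + D²))
-83369/306117 + H(y(-3))/385799 = -83369/306117 + (2*(-⅒*(-3))²*(1 - ⅒*(-3)))/385799 = -83369*1/306117 + (2*(3/10)²*(1 + 3/10))*(1/385799) = -83369/306117 + (2*(9/100)*(13/10))*(1/385799) = -83369/306117 + (117/500)*(1/385799) = -83369/306117 + 117/192899500 = -16081802599811/59049816241500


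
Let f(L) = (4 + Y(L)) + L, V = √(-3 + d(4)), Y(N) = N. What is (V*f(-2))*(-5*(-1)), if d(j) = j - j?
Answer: 0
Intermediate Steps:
d(j) = 0
V = I*√3 (V = √(-3 + 0) = √(-3) = I*√3 ≈ 1.732*I)
f(L) = 4 + 2*L (f(L) = (4 + L) + L = 4 + 2*L)
(V*f(-2))*(-5*(-1)) = ((I*√3)*(4 + 2*(-2)))*(-5*(-1)) = ((I*√3)*(4 - 4))*5 = ((I*√3)*0)*5 = 0*5 = 0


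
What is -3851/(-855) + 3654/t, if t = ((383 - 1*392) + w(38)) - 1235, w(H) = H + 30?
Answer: 33443/23940 ≈ 1.3969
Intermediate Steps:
w(H) = 30 + H
t = -1176 (t = ((383 - 1*392) + (30 + 38)) - 1235 = ((383 - 392) + 68) - 1235 = (-9 + 68) - 1235 = 59 - 1235 = -1176)
-3851/(-855) + 3654/t = -3851/(-855) + 3654/(-1176) = -3851*(-1/855) + 3654*(-1/1176) = 3851/855 - 87/28 = 33443/23940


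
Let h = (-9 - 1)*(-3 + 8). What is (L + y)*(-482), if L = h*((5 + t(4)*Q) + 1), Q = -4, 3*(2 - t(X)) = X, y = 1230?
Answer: -1537580/3 ≈ -5.1253e+5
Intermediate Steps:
t(X) = 2 - X/3
h = -50 (h = -10*5 = -50)
L = -500/3 (L = -50*((5 + (2 - ⅓*4)*(-4)) + 1) = -50*((5 + (2 - 4/3)*(-4)) + 1) = -50*((5 + (⅔)*(-4)) + 1) = -50*((5 - 8/3) + 1) = -50*(7/3 + 1) = -50*10/3 = -500/3 ≈ -166.67)
(L + y)*(-482) = (-500/3 + 1230)*(-482) = (3190/3)*(-482) = -1537580/3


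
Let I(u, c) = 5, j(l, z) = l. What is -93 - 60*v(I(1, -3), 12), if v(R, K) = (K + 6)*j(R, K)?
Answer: -5493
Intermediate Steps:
v(R, K) = R*(6 + K) (v(R, K) = (K + 6)*R = (6 + K)*R = R*(6 + K))
-93 - 60*v(I(1, -3), 12) = -93 - 300*(6 + 12) = -93 - 300*18 = -93 - 60*90 = -93 - 5400 = -5493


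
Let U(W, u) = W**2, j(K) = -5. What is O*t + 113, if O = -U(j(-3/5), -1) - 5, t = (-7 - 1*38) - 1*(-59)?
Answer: -307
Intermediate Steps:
t = 14 (t = (-7 - 38) + 59 = -45 + 59 = 14)
O = -30 (O = -1*(-5)**2 - 5 = -1*25 - 5 = -25 - 5 = -30)
O*t + 113 = -30*14 + 113 = -420 + 113 = -307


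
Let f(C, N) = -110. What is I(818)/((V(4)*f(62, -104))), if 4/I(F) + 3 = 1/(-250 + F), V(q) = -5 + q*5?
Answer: 1136/1404975 ≈ 0.00080856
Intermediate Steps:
V(q) = -5 + 5*q
I(F) = 4/(-3 + 1/(-250 + F))
I(818)/((V(4)*f(62, -104))) = (4*(250 - 1*818)/(-751 + 3*818))/(((-5 + 5*4)*(-110))) = (4*(250 - 818)/(-751 + 2454))/(((-5 + 20)*(-110))) = (4*(-568)/1703)/((15*(-110))) = (4*(1/1703)*(-568))/(-1650) = -2272/1703*(-1/1650) = 1136/1404975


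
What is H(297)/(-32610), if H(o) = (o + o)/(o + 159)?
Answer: -33/826120 ≈ -3.9946e-5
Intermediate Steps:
H(o) = 2*o/(159 + o) (H(o) = (2*o)/(159 + o) = 2*o/(159 + o))
H(297)/(-32610) = (2*297/(159 + 297))/(-32610) = (2*297/456)*(-1/32610) = (2*297*(1/456))*(-1/32610) = (99/76)*(-1/32610) = -33/826120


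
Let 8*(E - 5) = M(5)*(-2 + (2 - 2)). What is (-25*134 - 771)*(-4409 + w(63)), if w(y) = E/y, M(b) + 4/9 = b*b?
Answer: 41208570013/2268 ≈ 1.8170e+7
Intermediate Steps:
M(b) = -4/9 + b² (M(b) = -4/9 + b*b = -4/9 + b²)
E = -41/36 (E = 5 + ((-4/9 + 5²)*(-2 + (2 - 2)))/8 = 5 + ((-4/9 + 25)*(-2 + 0))/8 = 5 + ((221/9)*(-2))/8 = 5 + (⅛)*(-442/9) = 5 - 221/36 = -41/36 ≈ -1.1389)
w(y) = -41/(36*y)
(-25*134 - 771)*(-4409 + w(63)) = (-25*134 - 771)*(-4409 - 41/36/63) = (-3350 - 771)*(-4409 - 41/36*1/63) = -4121*(-4409 - 41/2268) = -4121*(-9999653/2268) = 41208570013/2268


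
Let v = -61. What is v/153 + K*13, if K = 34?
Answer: 67565/153 ≈ 441.60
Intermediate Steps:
v/153 + K*13 = -61/153 + 34*13 = -61*1/153 + 442 = -61/153 + 442 = 67565/153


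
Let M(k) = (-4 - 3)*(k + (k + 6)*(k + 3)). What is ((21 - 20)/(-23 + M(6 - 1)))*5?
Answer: -5/674 ≈ -0.0074184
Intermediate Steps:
M(k) = -7*k - 7*(3 + k)*(6 + k) (M(k) = -7*(k + (6 + k)*(3 + k)) = -7*(k + (3 + k)*(6 + k)) = -7*k - 7*(3 + k)*(6 + k))
((21 - 20)/(-23 + M(6 - 1)))*5 = ((21 - 20)/(-23 + (-126 - 70*(6 - 1) - 7*(6 - 1)²)))*5 = (1/(-23 + (-126 - 70*5 - 7*5²)))*5 = (1/(-23 + (-126 - 350 - 7*25)))*5 = (1/(-23 + (-126 - 350 - 175)))*5 = (1/(-23 - 651))*5 = (1/(-674))*5 = -1/674*1*5 = -1/674*5 = -5/674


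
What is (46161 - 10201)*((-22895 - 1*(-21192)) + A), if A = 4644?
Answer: 105758360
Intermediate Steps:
(46161 - 10201)*((-22895 - 1*(-21192)) + A) = (46161 - 10201)*((-22895 - 1*(-21192)) + 4644) = 35960*((-22895 + 21192) + 4644) = 35960*(-1703 + 4644) = 35960*2941 = 105758360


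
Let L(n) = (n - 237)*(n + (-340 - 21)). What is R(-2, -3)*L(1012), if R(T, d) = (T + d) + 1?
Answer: -2018100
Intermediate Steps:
R(T, d) = 1 + T + d
L(n) = (-361 + n)*(-237 + n) (L(n) = (-237 + n)*(n - 361) = (-237 + n)*(-361 + n) = (-361 + n)*(-237 + n))
R(-2, -3)*L(1012) = (1 - 2 - 3)*(85557 + 1012² - 598*1012) = -4*(85557 + 1024144 - 605176) = -4*504525 = -2018100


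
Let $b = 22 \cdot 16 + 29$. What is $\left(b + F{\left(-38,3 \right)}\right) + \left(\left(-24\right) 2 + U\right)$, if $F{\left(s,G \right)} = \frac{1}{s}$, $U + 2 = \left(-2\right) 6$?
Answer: $\frac{12121}{38} \approx 318.97$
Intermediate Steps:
$b = 381$ ($b = 352 + 29 = 381$)
$U = -14$ ($U = -2 - 12 = -14$)
$\left(b + F{\left(-38,3 \right)}\right) + \left(\left(-24\right) 2 + U\right) = \left(381 + \frac{1}{-38}\right) - 62 = \left(381 - \frac{1}{38}\right) - 62 = \frac{14477}{38} - 62 = \frac{12121}{38}$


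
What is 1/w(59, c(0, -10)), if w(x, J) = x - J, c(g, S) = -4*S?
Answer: 1/19 ≈ 0.052632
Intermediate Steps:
1/w(59, c(0, -10)) = 1/(59 - (-4)*(-10)) = 1/(59 - 1*40) = 1/(59 - 40) = 1/19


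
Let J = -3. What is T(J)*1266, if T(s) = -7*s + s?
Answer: 22788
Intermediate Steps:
T(s) = -6*s
T(J)*1266 = -6*(-3)*1266 = 18*1266 = 22788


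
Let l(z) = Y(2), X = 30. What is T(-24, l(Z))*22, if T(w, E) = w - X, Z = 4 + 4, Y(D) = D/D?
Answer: -1188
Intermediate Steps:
Y(D) = 1
Z = 8
l(z) = 1
T(w, E) = -30 + w (T(w, E) = w - 1*30 = w - 30 = -30 + w)
T(-24, l(Z))*22 = (-30 - 24)*22 = -54*22 = -1188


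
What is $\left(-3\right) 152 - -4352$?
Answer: $3896$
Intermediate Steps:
$\left(-3\right) 152 - -4352 = -456 + 4352 = 3896$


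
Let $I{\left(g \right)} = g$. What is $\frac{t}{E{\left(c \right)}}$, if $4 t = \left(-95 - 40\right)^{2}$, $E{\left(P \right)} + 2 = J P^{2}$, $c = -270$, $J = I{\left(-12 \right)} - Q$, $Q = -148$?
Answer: $\frac{18225}{39657592} \approx 0.00045956$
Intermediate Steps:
$J = 136$ ($J = -12 - -148 = -12 + 148 = 136$)
$E{\left(P \right)} = -2 + 136 P^{2}$
$t = \frac{18225}{4}$ ($t = \frac{\left(-95 - 40\right)^{2}}{4} = \frac{\left(-135\right)^{2}}{4} = \frac{1}{4} \cdot 18225 = \frac{18225}{4} \approx 4556.3$)
$\frac{t}{E{\left(c \right)}} = \frac{18225}{4 \left(-2 + 136 \left(-270\right)^{2}\right)} = \frac{18225}{4 \left(-2 + 136 \cdot 72900\right)} = \frac{18225}{4 \left(-2 + 9914400\right)} = \frac{18225}{4 \cdot 9914398} = \frac{18225}{4} \cdot \frac{1}{9914398} = \frac{18225}{39657592}$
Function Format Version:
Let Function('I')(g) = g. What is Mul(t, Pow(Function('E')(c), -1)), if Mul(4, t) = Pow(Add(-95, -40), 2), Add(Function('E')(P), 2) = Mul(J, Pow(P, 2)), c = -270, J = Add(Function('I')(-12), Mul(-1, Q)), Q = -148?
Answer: Rational(18225, 39657592) ≈ 0.00045956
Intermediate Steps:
J = 136 (J = Add(-12, Mul(-1, -148)) = Add(-12, 148) = 136)
Function('E')(P) = Add(-2, Mul(136, Pow(P, 2)))
t = Rational(18225, 4) (t = Mul(Rational(1, 4), Pow(Add(-95, -40), 2)) = Mul(Rational(1, 4), Pow(-135, 2)) = Mul(Rational(1, 4), 18225) = Rational(18225, 4) ≈ 4556.3)
Mul(t, Pow(Function('E')(c), -1)) = Mul(Rational(18225, 4), Pow(Add(-2, Mul(136, Pow(-270, 2))), -1)) = Mul(Rational(18225, 4), Pow(Add(-2, Mul(136, 72900)), -1)) = Mul(Rational(18225, 4), Pow(Add(-2, 9914400), -1)) = Mul(Rational(18225, 4), Pow(9914398, -1)) = Mul(Rational(18225, 4), Rational(1, 9914398)) = Rational(18225, 39657592)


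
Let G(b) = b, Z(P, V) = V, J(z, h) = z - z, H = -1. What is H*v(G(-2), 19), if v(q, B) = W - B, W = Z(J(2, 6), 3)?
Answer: 16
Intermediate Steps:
J(z, h) = 0
W = 3
v(q, B) = 3 - B
H*v(G(-2), 19) = -(3 - 1*19) = -(3 - 19) = -1*(-16) = 16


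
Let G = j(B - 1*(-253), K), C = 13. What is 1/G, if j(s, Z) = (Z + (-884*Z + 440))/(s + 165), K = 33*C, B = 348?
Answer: -766/378367 ≈ -0.0020245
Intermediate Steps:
K = 429 (K = 33*13 = 429)
j(s, Z) = (440 - 883*Z)/(165 + s) (j(s, Z) = (Z + (440 - 884*Z))/(165 + s) = (440 - 883*Z)/(165 + s))
G = -378367/766 (G = (440 - 883*429)/(165 + (348 - 1*(-253))) = (440 - 378807)/(165 + (348 + 253)) = -378367/(165 + 601) = -378367/766 ≈ -493.95)
1/G = 1/(-378367/766) = -766/378367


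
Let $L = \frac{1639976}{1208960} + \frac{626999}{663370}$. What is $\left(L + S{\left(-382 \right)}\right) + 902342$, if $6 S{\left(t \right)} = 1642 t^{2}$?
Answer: $\frac{1228150444750571831}{30074542320} \approx 4.0837 \cdot 10^{7}$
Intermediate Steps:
$L = \frac{23074094877}{10024847440}$ ($L = 1639976 \cdot \frac{1}{1208960} + 626999 \cdot \frac{1}{663370} = \frac{204997}{151120} + \frac{626999}{663370} = \frac{23074094877}{10024847440} \approx 2.3017$)
$S{\left(t \right)} = \frac{821 t^{2}}{3}$ ($S{\left(t \right)} = \frac{1642 t^{2}}{6} = \frac{821 t^{2}}{3}$)
$\left(L + S{\left(-382 \right)}\right) + 902342 = \left(\frac{23074094877}{10024847440} + \frac{821 \left(-382\right)^{2}}{3}\right) + 902342 = \left(\frac{23074094877}{10024847440} + \frac{821}{3} \cdot 145924\right) + 902342 = \left(\frac{23074094877}{10024847440} + \frac{119803604}{3}\right) + 902342 = \frac{1201012922084458391}{30074542320} + 902342 = \frac{1228150444750571831}{30074542320}$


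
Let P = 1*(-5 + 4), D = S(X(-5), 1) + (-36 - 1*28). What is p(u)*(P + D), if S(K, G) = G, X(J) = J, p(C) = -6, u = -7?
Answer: 384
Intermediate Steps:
D = -63 (D = 1 + (-36 - 1*28) = 1 + (-36 - 28) = 1 - 64 = -63)
P = -1 (P = 1*(-1) = -1)
p(u)*(P + D) = -6*(-1 - 63) = -6*(-64) = 384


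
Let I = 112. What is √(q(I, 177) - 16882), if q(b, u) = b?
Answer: I*√16770 ≈ 129.5*I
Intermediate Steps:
√(q(I, 177) - 16882) = √(112 - 16882) = √(-16770) = I*√16770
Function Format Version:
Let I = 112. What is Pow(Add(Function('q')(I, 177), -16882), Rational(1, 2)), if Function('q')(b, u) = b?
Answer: Mul(I, Pow(16770, Rational(1, 2))) ≈ Mul(129.50, I)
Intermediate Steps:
Pow(Add(Function('q')(I, 177), -16882), Rational(1, 2)) = Pow(Add(112, -16882), Rational(1, 2)) = Pow(-16770, Rational(1, 2)) = Mul(I, Pow(16770, Rational(1, 2)))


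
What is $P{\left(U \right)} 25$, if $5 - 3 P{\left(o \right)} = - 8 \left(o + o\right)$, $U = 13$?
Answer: $1775$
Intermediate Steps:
$P{\left(o \right)} = \frac{5}{3} + \frac{16 o}{3}$ ($P{\left(o \right)} = \frac{5}{3} - \frac{\left(-8\right) \left(o + o\right)}{3} = \frac{5}{3} - \frac{\left(-8\right) 2 o}{3} = \frac{5}{3} - \frac{\left(-16\right) o}{3} = \frac{5}{3} + \frac{16 o}{3}$)
$P{\left(U \right)} 25 = \left(\frac{5}{3} + \frac{16}{3} \cdot 13\right) 25 = \left(\frac{5}{3} + \frac{208}{3}\right) 25 = 71 \cdot 25 = 1775$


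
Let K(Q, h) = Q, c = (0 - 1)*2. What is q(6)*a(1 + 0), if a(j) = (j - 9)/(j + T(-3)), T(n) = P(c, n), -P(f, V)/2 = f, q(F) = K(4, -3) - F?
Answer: 16/5 ≈ 3.2000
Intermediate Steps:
c = -2 (c = -1*2 = -2)
q(F) = 4 - F
P(f, V) = -2*f
T(n) = 4 (T(n) = -2*(-2) = 4)
a(j) = (-9 + j)/(4 + j) (a(j) = (j - 9)/(j + 4) = (-9 + j)/(4 + j))
q(6)*a(1 + 0) = (4 - 1*6)*((-9 + (1 + 0))/(4 + (1 + 0))) = (4 - 6)*((-9 + 1)/(4 + 1)) = -2*(-8)/5 = -2*(-8/5) = 16/5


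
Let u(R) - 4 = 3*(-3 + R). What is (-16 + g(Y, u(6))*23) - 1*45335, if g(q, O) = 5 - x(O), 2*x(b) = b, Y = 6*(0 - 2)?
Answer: -90771/2 ≈ -45386.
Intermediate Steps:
u(R) = -5 + 3*R (u(R) = 4 + 3*(-3 + R) = 4 + (-9 + 3*R) = -5 + 3*R)
Y = -12 (Y = 6*(-2) = -12)
x(b) = b/2
g(q, O) = 5 - O/2
(-16 + g(Y, u(6))*23) - 1*45335 = (-16 + (5 - (-5 + 3*6)/2)*23) - 1*45335 = (-16 + (5 - (-5 + 18)/2)*23) - 45335 = (-16 + (5 - 1/2*13)*23) - 45335 = (-16 + (5 - 13/2)*23) - 45335 = (-16 - 3/2*23) - 45335 = (-16 - 69/2) - 45335 = -101/2 - 45335 = -90771/2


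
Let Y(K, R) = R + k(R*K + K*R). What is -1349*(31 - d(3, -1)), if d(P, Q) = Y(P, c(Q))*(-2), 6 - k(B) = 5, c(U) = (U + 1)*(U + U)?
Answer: -44517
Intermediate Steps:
c(U) = 2*U*(1 + U) (c(U) = (1 + U)*(2*U) = 2*U*(1 + U))
k(B) = 1 (k(B) = 6 - 1*5 = 6 - 5 = 1)
Y(K, R) = 1 + R (Y(K, R) = R + 1 = 1 + R)
d(P, Q) = -2 - 4*Q*(1 + Q) (d(P, Q) = (1 + 2*Q*(1 + Q))*(-2) = -2 - 4*Q*(1 + Q))
-1349*(31 - d(3, -1)) = -1349*(31 - (-2 - 4*(-1)*(1 - 1))) = -1349*(31 - (-2 - 4*(-1)*0)) = -1349*(31 - (-2 + 0)) = -1349*(31 - 1*(-2)) = -1349*(31 + 2) = -1349*33 = -44517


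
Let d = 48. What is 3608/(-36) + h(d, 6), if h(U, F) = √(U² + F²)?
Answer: -902/9 + 6*√65 ≈ -51.849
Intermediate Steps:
h(U, F) = √(F² + U²)
3608/(-36) + h(d, 6) = 3608/(-36) + √(6² + 48²) = 3608*(-1/36) + √(36 + 2304) = -902/9 + √2340 = -902/9 + 6*√65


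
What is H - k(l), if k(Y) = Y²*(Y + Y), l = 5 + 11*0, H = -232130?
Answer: -232380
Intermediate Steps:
l = 5 (l = 5 + 0 = 5)
k(Y) = 2*Y³ (k(Y) = Y²*(2*Y) = 2*Y³)
H - k(l) = -232130 - 2*5³ = -232130 - 2*125 = -232130 - 1*250 = -232130 - 250 = -232380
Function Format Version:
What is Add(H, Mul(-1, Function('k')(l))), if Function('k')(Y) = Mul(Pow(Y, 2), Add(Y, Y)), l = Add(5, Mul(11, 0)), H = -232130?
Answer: -232380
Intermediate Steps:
l = 5 (l = Add(5, 0) = 5)
Function('k')(Y) = Mul(2, Pow(Y, 3)) (Function('k')(Y) = Mul(Pow(Y, 2), Mul(2, Y)) = Mul(2, Pow(Y, 3)))
Add(H, Mul(-1, Function('k')(l))) = Add(-232130, Mul(-1, Mul(2, Pow(5, 3)))) = Add(-232130, Mul(-1, Mul(2, 125))) = Add(-232130, Mul(-1, 250)) = Add(-232130, -250) = -232380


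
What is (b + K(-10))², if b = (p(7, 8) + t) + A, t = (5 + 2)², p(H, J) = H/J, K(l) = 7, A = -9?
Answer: 146689/64 ≈ 2292.0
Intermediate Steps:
t = 49 (t = 7² = 49)
b = 327/8 (b = (7/8 + 49) - 9 = 399/8 - 9 = 327/8 ≈ 40.875)
(b + K(-10))² = (327/8 + 7)² = (383/8)² = 146689/64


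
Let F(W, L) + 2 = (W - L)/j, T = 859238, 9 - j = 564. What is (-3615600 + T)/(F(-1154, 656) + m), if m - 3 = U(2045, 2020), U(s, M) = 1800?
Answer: -305956182/200273 ≈ -1527.7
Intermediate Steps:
j = -555 (j = 9 - 1*564 = 9 - 564 = -555)
F(W, L) = -2 - W/555 + L/555 (F(W, L) = -2 + (W - L)/(-555) = -2 + (W - L)*(-1/555) = -2 + (-W/555 + L/555) = -2 - W/555 + L/555)
m = 1803 (m = 3 + 1800 = 1803)
(-3615600 + T)/(F(-1154, 656) + m) = (-3615600 + 859238)/((-2 - 1/555*(-1154) + (1/555)*656) + 1803) = -2756362/((-2 + 1154/555 + 656/555) + 1803) = -2756362/(140/111 + 1803) = -2756362/200273/111 = -2756362*111/200273 = -305956182/200273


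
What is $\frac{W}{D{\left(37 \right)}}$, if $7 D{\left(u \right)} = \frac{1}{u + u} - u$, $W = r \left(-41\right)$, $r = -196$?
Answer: $- \frac{594664}{391} \approx -1520.9$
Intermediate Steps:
$W = 8036$ ($W = \left(-196\right) \left(-41\right) = 8036$)
$D{\left(u \right)} = - \frac{u}{7} + \frac{1}{14 u}$ ($D{\left(u \right)} = \frac{\frac{1}{u + u} - u}{7} = \frac{\frac{1}{2 u} - u}{7} = - \frac{u}{7} + \frac{1}{14 u}$)
$\frac{W}{D{\left(37 \right)}} = \frac{8036}{\left(- \frac{1}{7}\right) 37 + \frac{1}{14 \cdot 37}} = \frac{8036}{- \frac{37}{7} + \frac{1}{14} \cdot \frac{1}{37}} = \frac{8036}{- \frac{37}{7} + \frac{1}{518}} = \frac{8036}{- \frac{391}{74}} = 8036 \left(- \frac{74}{391}\right) = - \frac{594664}{391}$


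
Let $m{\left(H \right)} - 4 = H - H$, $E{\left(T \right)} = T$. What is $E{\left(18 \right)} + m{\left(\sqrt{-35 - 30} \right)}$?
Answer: $22$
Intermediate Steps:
$m{\left(H \right)} = 4$ ($m{\left(H \right)} = 4 + \left(H - H\right) = 4 + 0 = 4$)
$E{\left(18 \right)} + m{\left(\sqrt{-35 - 30} \right)} = 18 + 4 = 22$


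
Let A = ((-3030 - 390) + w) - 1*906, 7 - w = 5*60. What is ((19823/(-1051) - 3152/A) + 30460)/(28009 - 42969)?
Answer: -29556384411/14524870448 ≈ -2.0349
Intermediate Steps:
w = -293 (w = 7 - 5*60 = 7 - 1*300 = 7 - 300 = -293)
A = -4619 (A = ((-3030 - 390) - 293) - 1*906 = (-3420 - 293) - 906 = -3713 - 906 = -4619)
((19823/(-1051) - 3152/A) + 30460)/(28009 - 42969) = ((19823/(-1051) - 3152/(-4619)) + 30460)/(28009 - 42969) = ((19823*(-1/1051) - 3152*(-1/4619)) + 30460)/(-14960) = ((-19823/1051 + 3152/4619) + 30460)*(-1/14960) = (-88249685/4854569 + 30460)*(-1/14960) = (147781922055/4854569)*(-1/14960) = -29556384411/14524870448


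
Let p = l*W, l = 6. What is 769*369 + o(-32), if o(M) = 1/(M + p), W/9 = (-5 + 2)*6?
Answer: 284896043/1004 ≈ 2.8376e+5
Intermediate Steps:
W = -162 (W = 9*((-5 + 2)*6) = 9*(-3*6) = 9*(-18) = -162)
p = -972 (p = 6*(-162) = -972)
o(M) = 1/(-972 + M) (o(M) = 1/(M - 972) = 1/(-972 + M))
769*369 + o(-32) = 769*369 + 1/(-972 - 32) = 283761 + 1/(-1004) = 283761 - 1/1004 = 284896043/1004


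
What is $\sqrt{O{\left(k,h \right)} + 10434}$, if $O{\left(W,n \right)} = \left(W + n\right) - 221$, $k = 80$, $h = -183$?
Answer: $\sqrt{10110} \approx 100.55$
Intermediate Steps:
$O{\left(W,n \right)} = -221 + W + n$
$\sqrt{O{\left(k,h \right)} + 10434} = \sqrt{\left(-221 + 80 - 183\right) + 10434} = \sqrt{-324 + 10434} = \sqrt{10110}$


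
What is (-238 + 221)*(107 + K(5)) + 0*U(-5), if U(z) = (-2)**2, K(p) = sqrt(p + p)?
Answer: -1819 - 17*sqrt(10) ≈ -1872.8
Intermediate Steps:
K(p) = sqrt(2)*sqrt(p) (K(p) = sqrt(2*p) = sqrt(2)*sqrt(p))
U(z) = 4
(-238 + 221)*(107 + K(5)) + 0*U(-5) = (-238 + 221)*(107 + sqrt(2)*sqrt(5)) + 0*4 = -17*(107 + sqrt(10)) + 0 = (-1819 - 17*sqrt(10)) + 0 = -1819 - 17*sqrt(10)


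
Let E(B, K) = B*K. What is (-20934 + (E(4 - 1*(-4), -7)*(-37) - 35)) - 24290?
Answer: -43187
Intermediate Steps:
(-20934 + (E(4 - 1*(-4), -7)*(-37) - 35)) - 24290 = (-20934 + (((4 - 1*(-4))*(-7))*(-37) - 35)) - 24290 = (-20934 + (((4 + 4)*(-7))*(-37) - 35)) - 24290 = (-20934 + ((8*(-7))*(-37) - 35)) - 24290 = (-20934 + (-56*(-37) - 35)) - 24290 = (-20934 + (2072 - 35)) - 24290 = (-20934 + 2037) - 24290 = -18897 - 24290 = -43187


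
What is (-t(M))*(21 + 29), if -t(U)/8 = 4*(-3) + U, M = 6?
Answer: -2400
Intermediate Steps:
t(U) = 96 - 8*U (t(U) = -8*(4*(-3) + U) = -8*(-12 + U) = 96 - 8*U)
(-t(M))*(21 + 29) = (-(96 - 8*6))*(21 + 29) = -(96 - 48)*50 = -1*48*50 = -48*50 = -2400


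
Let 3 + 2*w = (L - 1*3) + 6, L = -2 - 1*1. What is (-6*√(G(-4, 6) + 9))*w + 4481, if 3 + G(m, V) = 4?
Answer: 4481 + 9*√10 ≈ 4509.5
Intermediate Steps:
G(m, V) = 1 (G(m, V) = -3 + 4 = 1)
L = -3 (L = -2 - 1 = -3)
w = -3/2 (w = -3/2 + ((-3 - 1*3) + 6)/2 = -3/2 + ((-3 - 3) + 6)/2 = -3/2 + (-6 + 6)/2 = -3/2 + (½)*0 = -3/2 + 0 = -3/2 ≈ -1.5000)
(-6*√(G(-4, 6) + 9))*w + 4481 = -6*√(1 + 9)*(-3/2) + 4481 = -6*√10*(-3/2) + 4481 = 9*√10 + 4481 = 4481 + 9*√10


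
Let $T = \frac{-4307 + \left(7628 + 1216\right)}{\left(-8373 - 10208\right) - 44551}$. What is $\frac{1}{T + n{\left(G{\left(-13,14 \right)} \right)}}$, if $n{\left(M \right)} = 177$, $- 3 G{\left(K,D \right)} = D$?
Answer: $\frac{63132}{11169827} \approx 0.005652$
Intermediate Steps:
$G{\left(K,D \right)} = - \frac{D}{3}$
$T = - \frac{4537}{63132}$ ($T = \frac{-4307 + 8844}{-18581 - 44551} = \frac{4537}{-63132} = 4537 \left(- \frac{1}{63132}\right) = - \frac{4537}{63132} \approx -0.071865$)
$\frac{1}{T + n{\left(G{\left(-13,14 \right)} \right)}} = \frac{1}{- \frac{4537}{63132} + 177} = \frac{1}{\frac{11169827}{63132}} = \frac{63132}{11169827}$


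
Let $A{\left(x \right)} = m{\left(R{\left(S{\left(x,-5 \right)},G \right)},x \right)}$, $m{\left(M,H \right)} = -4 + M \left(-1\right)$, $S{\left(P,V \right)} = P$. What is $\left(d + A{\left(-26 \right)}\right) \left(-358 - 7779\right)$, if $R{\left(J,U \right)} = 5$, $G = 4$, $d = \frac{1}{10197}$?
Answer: $\frac{7249988}{99} \approx 73232.0$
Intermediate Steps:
$d = \frac{1}{10197} \approx 9.8068 \cdot 10^{-5}$
$m{\left(M,H \right)} = -4 - M$
$A{\left(x \right)} = -9$ ($A{\left(x \right)} = -4 - 5 = -9$)
$\left(d + A{\left(-26 \right)}\right) \left(-358 - 7779\right) = \left(\frac{1}{10197} - 9\right) \left(-358 - 7779\right) = \left(- \frac{91772}{10197}\right) \left(-8137\right) = \frac{7249988}{99}$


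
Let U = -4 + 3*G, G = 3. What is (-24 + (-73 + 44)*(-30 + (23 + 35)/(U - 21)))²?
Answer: 57896881/64 ≈ 9.0464e+5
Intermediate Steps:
U = 5 (U = -4 + 3*3 = -4 + 9 = 5)
(-24 + (-73 + 44)*(-30 + (23 + 35)/(U - 21)))² = (-24 + (-73 + 44)*(-30 + (23 + 35)/(5 - 21)))² = (-24 - 29*(-30 + 58/(-16)))² = (-24 - 29*(-30 + 58*(-1/16)))² = (-24 - 29*(-30 - 29/8))² = (-24 - 29*(-269/8))² = (-24 + 7801/8)² = (7609/8)² = 57896881/64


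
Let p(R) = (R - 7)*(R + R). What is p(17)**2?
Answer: 115600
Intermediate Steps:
p(R) = 2*R*(-7 + R) (p(R) = (-7 + R)*(2*R) = 2*R*(-7 + R))
p(17)**2 = (2*17*(-7 + 17))**2 = (2*17*10)**2 = 340**2 = 115600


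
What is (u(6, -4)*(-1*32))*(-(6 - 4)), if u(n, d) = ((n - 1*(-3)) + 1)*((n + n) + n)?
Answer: 11520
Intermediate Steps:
u(n, d) = 3*n*(4 + n) (u(n, d) = ((n + 3) + 1)*(2*n + n) = ((3 + n) + 1)*(3*n) = (4 + n)*(3*n) = 3*n*(4 + n))
(u(6, -4)*(-1*32))*(-(6 - 4)) = ((3*6*(4 + 6))*(-1*32))*(-(6 - 4)) = ((3*6*10)*(-32))*(-1*2) = (180*(-32))*(-2) = -5760*(-2) = 11520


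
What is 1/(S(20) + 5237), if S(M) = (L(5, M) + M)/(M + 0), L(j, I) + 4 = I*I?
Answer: 5/26289 ≈ 0.00019019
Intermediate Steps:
L(j, I) = -4 + I² (L(j, I) = -4 + I*I = -4 + I²)
S(M) = (-4 + M + M²)/M (S(M) = ((-4 + M²) + M)/(M + 0) = (-4 + M + M²)/M)
1/(S(20) + 5237) = 1/((1 + 20 - 4/20) + 5237) = 1/((1 + 20 - 4*1/20) + 5237) = 1/((1 + 20 - ⅕) + 5237) = 1/(104/5 + 5237) = 1/(26289/5) = 5/26289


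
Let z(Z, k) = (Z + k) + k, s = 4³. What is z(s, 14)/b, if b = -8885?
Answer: -92/8885 ≈ -0.010355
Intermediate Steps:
s = 64
z(Z, k) = Z + 2*k
z(s, 14)/b = (64 + 2*14)/(-8885) = (64 + 28)*(-1/8885) = 92*(-1/8885) = -92/8885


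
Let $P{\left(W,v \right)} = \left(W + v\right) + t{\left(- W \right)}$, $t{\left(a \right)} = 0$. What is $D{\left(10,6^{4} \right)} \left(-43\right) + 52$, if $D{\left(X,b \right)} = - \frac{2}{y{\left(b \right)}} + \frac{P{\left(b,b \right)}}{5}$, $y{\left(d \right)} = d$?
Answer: $- \frac{72054793}{3240} \approx -22239.0$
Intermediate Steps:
$P{\left(W,v \right)} = W + v$ ($P{\left(W,v \right)} = \left(W + v\right) + 0 = W + v$)
$D{\left(X,b \right)} = - \frac{2}{b} + \frac{2 b}{5}$ ($D{\left(X,b \right)} = - \frac{2}{b} + \frac{b + b}{5} = - \frac{2}{b} + 2 b \frac{1}{5} = - \frac{2}{b} + \frac{2 b}{5}$)
$D{\left(10,6^{4} \right)} \left(-43\right) + 52 = \left(- \frac{2}{6^{4}} + \frac{2 \cdot 6^{4}}{5}\right) \left(-43\right) + 52 = \left(- \frac{2}{1296} + \frac{2}{5} \cdot 1296\right) \left(-43\right) + 52 = \left(\left(-2\right) \frac{1}{1296} + \frac{2592}{5}\right) \left(-43\right) + 52 = \left(- \frac{1}{648} + \frac{2592}{5}\right) \left(-43\right) + 52 = \frac{1679611}{3240} \left(-43\right) + 52 = - \frac{72223273}{3240} + 52 = - \frac{72054793}{3240}$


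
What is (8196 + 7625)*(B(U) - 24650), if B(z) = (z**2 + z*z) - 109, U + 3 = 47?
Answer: -330453227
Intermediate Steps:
U = 44 (U = -3 + 47 = 44)
B(z) = -109 + 2*z**2 (B(z) = (z**2 + z**2) - 109 = 2*z**2 - 109 = -109 + 2*z**2)
(8196 + 7625)*(B(U) - 24650) = (8196 + 7625)*((-109 + 2*44**2) - 24650) = 15821*((-109 + 2*1936) - 24650) = 15821*((-109 + 3872) - 24650) = 15821*(3763 - 24650) = 15821*(-20887) = -330453227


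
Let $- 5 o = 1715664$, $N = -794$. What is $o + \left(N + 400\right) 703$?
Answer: $- \frac{3100574}{5} \approx -6.2012 \cdot 10^{5}$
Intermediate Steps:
$o = - \frac{1715664}{5}$ ($o = \left(- \frac{1}{5}\right) 1715664 = - \frac{1715664}{5} \approx -3.4313 \cdot 10^{5}$)
$o + \left(N + 400\right) 703 = - \frac{1715664}{5} + \left(-794 + 400\right) 703 = - \frac{1715664}{5} - 276982 = - \frac{3100574}{5}$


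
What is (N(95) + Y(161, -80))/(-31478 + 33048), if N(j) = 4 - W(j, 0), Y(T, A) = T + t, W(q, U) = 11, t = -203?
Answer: -49/1570 ≈ -0.031210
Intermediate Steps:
Y(T, A) = -203 + T (Y(T, A) = T - 203 = -203 + T)
N(j) = -7 (N(j) = 4 - 1*11 = 4 - 11 = -7)
(N(95) + Y(161, -80))/(-31478 + 33048) = (-7 + (-203 + 161))/(-31478 + 33048) = (-7 - 42)/1570 = -49*1/1570 = -49/1570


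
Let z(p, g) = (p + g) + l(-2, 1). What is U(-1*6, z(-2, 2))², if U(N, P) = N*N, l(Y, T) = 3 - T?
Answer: 1296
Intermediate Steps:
z(p, g) = 2 + g + p (z(p, g) = (p + g) + (3 - 1*1) = (g + p) + (3 - 1) = (g + p) + 2 = 2 + g + p)
U(N, P) = N²
U(-1*6, z(-2, 2))² = ((-1*6)²)² = ((-6)²)² = 36² = 1296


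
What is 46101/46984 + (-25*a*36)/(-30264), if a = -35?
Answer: -3533139/59246824 ≈ -0.059634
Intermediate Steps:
46101/46984 + (-25*a*36)/(-30264) = 46101/46984 + (-25*(-35)*36)/(-30264) = 46101*(1/46984) + (875*36)*(-1/30264) = 46101/46984 + 31500*(-1/30264) = 46101/46984 - 2625/2522 = -3533139/59246824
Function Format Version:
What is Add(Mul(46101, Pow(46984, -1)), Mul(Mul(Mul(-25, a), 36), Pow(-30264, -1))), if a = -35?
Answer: Rational(-3533139, 59246824) ≈ -0.059634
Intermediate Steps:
Add(Mul(46101, Pow(46984, -1)), Mul(Mul(Mul(-25, a), 36), Pow(-30264, -1))) = Add(Mul(46101, Pow(46984, -1)), Mul(Mul(Mul(-25, -35), 36), Pow(-30264, -1))) = Add(Mul(46101, Rational(1, 46984)), Mul(Mul(875, 36), Rational(-1, 30264))) = Add(Rational(46101, 46984), Mul(31500, Rational(-1, 30264))) = Add(Rational(46101, 46984), Rational(-2625, 2522)) = Rational(-3533139, 59246824)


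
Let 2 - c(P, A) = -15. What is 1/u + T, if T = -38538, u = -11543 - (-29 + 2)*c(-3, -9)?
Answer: -427155193/11084 ≈ -38538.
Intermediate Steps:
c(P, A) = 17 (c(P, A) = 2 - 1*(-15) = 2 + 15 = 17)
u = -11084 (u = -11543 - (-29 + 2)*17 = -11543 - (-27)*17 = -11543 - 1*(-459) = -11543 + 459 = -11084)
1/u + T = 1/(-11084) - 38538 = -1/11084 - 38538 = -427155193/11084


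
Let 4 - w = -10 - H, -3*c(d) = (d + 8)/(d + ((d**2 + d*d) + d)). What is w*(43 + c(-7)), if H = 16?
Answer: 54175/42 ≈ 1289.9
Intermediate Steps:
c(d) = -(8 + d)/(3*(2*d + 2*d**2)) (c(d) = -(d + 8)/(3*(d + ((d**2 + d*d) + d))) = -(8 + d)/(3*(d + ((d**2 + d**2) + d))) = -(8 + d)/(3*(d + (2*d**2 + d))) = -(8 + d)/(3*(d + (d + 2*d**2))) = -(8 + d)/(3*(2*d + 2*d**2)))
w = 30 (w = 4 - (-10 - 1*16) = 4 - (-10 - 16) = 4 - 1*(-26) = 4 + 26 = 30)
w*(43 + c(-7)) = 30*(43 + (1/6)*(-8 - 1*(-7))/(-7*(1 - 7))) = 30*(43 + (1/6)*(-1/7)*(-8 + 7)/(-6)) = 30*(43 + (1/6)*(-1/7)*(-1/6)*(-1)) = 30*(43 - 1/252) = 30*(10835/252) = 54175/42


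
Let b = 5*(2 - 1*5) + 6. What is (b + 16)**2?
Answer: 49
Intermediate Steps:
b = -9 (b = 5*(2 - 5) + 6 = 5*(-3) + 6 = -15 + 6 = -9)
(b + 16)**2 = (-9 + 16)**2 = 7**2 = 49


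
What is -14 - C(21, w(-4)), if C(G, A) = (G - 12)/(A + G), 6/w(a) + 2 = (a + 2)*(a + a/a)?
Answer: -72/5 ≈ -14.400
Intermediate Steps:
w(a) = 6/(-2 + (1 + a)*(2 + a)) (w(a) = 6/(-2 + (a + 2)*(a + a/a)) = 6/(-2 + (2 + a)*(a + 1)) = 6/(-2 + (2 + a)*(1 + a)) = 6/(-2 + (1 + a)*(2 + a)))
C(G, A) = (-12 + G)/(A + G)
-14 - C(21, w(-4)) = -14 - (-12 + 21)/(6/(-4*(3 - 4)) + 21) = -14 - 9/(6*(-1/4)/(-1) + 21) = -14 - 9/(6*(-1/4)*(-1) + 21) = -14 - 9/(3/2 + 21) = -14 - 9/45/2 = -14 - 2*9/45 = -14 - 1*2/5 = -14 - 2/5 = -72/5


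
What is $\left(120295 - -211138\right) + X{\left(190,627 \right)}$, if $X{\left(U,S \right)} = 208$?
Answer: $331641$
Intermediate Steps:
$\left(120295 - -211138\right) + X{\left(190,627 \right)} = \left(120295 - -211138\right) + 208 = \left(120295 + 211138\right) + 208 = 331433 + 208 = 331641$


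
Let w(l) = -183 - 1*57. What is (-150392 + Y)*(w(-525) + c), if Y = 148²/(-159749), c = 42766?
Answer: -1021686874091312/159749 ≈ -6.3956e+9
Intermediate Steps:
Y = -21904/159749 (Y = 21904*(-1/159749) = -21904/159749 ≈ -0.13712)
w(l) = -240 (w(l) = -183 - 57 = -240)
(-150392 + Y)*(w(-525) + c) = (-150392 - 21904/159749)*(-240 + 42766) = -24024993512/159749*42526 = -1021686874091312/159749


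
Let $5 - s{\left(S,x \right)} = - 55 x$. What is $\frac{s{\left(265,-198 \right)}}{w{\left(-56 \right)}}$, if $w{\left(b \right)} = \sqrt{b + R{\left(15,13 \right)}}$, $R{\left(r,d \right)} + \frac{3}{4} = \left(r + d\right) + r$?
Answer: $\frac{4354 i \sqrt{55}}{11} \approx 2935.5 i$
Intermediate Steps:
$R{\left(r,d \right)} = - \frac{3}{4} + d + 2 r$ ($R{\left(r,d \right)} = - \frac{3}{4} + \left(\left(r + d\right) + r\right) = - \frac{3}{4} + \left(\left(d + r\right) + r\right) = - \frac{3}{4} + \left(d + 2 r\right) = - \frac{3}{4} + d + 2 r$)
$s{\left(S,x \right)} = 5 + 55 x$ ($s{\left(S,x \right)} = 5 - - 55 x = 5 + 55 x$)
$w{\left(b \right)} = \sqrt{\frac{169}{4} + b}$ ($w{\left(b \right)} = \sqrt{b + \left(- \frac{3}{4} + 13 + 2 \cdot 15\right)} = \sqrt{b + \left(- \frac{3}{4} + 13 + 30\right)} = \sqrt{b + \frac{169}{4}} = \sqrt{\frac{169}{4} + b}$)
$\frac{s{\left(265,-198 \right)}}{w{\left(-56 \right)}} = \frac{5 + 55 \left(-198\right)}{\frac{1}{2} \sqrt{169 + 4 \left(-56\right)}} = \frac{5 - 10890}{\frac{1}{2} \sqrt{169 - 224}} = - \frac{10885}{\frac{1}{2} \sqrt{-55}} = - \frac{10885}{\frac{1}{2} i \sqrt{55}} = - 10885 \left(- \frac{2 i \sqrt{55}}{55}\right) = \frac{4354 i \sqrt{55}}{11}$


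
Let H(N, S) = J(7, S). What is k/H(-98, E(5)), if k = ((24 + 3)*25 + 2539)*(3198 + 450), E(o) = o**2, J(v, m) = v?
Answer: 11724672/7 ≈ 1.6750e+6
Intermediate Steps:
H(N, S) = 7
k = 11724672 (k = (27*25 + 2539)*3648 = (675 + 2539)*3648 = 3214*3648 = 11724672)
k/H(-98, E(5)) = 11724672/7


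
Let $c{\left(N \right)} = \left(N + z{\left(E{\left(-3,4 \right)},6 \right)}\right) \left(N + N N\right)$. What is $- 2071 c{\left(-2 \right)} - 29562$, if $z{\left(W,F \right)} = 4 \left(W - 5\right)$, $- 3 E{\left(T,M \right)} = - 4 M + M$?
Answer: $-4710$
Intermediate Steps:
$E{\left(T,M \right)} = M$ ($E{\left(T,M \right)} = - \frac{- 4 M + M}{3} = - \frac{\left(-3\right) M}{3} = M$)
$z{\left(W,F \right)} = -20 + 4 W$ ($z{\left(W,F \right)} = 4 \left(-5 + W\right) = -20 + 4 W$)
$c{\left(N \right)} = \left(-4 + N\right) \left(N + N^{2}\right)$ ($c{\left(N \right)} = \left(N + \left(-20 + 4 \cdot 4\right)\right) \left(N + N N\right) = \left(N + \left(-20 + 16\right)\right) \left(N + N^{2}\right) = \left(N - 4\right) \left(N + N^{2}\right) = \left(-4 + N\right) \left(N + N^{2}\right)$)
$- 2071 c{\left(-2 \right)} - 29562 = - 2071 \left(- 2 \left(-4 + \left(-2\right)^{2} - -6\right)\right) - 29562 = - 2071 \left(- 2 \left(-4 + 4 + 6\right)\right) - 29562 = - 2071 \left(\left(-2\right) 6\right) - 29562 = \left(-2071\right) \left(-12\right) - 29562 = 24852 - 29562 = -4710$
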